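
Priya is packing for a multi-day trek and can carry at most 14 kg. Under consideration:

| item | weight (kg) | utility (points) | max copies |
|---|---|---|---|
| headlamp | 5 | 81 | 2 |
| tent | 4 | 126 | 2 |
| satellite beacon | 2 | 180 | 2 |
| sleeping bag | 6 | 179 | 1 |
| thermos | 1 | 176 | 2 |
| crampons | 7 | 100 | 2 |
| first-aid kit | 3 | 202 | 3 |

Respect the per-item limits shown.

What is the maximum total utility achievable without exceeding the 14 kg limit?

Greedy by ratio would take 2×satellite beacon + 2×thermos + 2×first-aid kit: 12 kg used, total 1116.
The 1 kg tied up in thermos is better spent on first-aid kit — total rises to 1142 (14 kg).
Every other selection either busts 14 kg or exceeds an availability limit or fails to beat 1142.

1142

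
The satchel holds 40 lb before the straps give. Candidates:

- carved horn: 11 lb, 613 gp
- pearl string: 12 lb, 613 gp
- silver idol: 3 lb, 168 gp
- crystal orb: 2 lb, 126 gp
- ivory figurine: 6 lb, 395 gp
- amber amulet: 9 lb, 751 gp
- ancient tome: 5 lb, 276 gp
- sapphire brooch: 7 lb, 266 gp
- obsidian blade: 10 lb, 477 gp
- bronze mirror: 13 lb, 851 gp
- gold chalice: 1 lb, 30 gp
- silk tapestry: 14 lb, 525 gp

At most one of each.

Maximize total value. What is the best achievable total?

Density check — amber amulet 83.44, ivory figurine 65.83, bronze mirror 65.46, crystal orb 63.00 are the best per lb.
The ratio heuristic lands on silver idol + crystal orb + ivory figurine + amber amulet + ancient tome + bronze mirror + gold chalice (2597) but leaves 1 lb idle.
Dropping silver idol and crystal orb and ancient tome frees 10 lb; slotting in carved horn (11 lb) lifts the total to 2640 at 40 lb.

2640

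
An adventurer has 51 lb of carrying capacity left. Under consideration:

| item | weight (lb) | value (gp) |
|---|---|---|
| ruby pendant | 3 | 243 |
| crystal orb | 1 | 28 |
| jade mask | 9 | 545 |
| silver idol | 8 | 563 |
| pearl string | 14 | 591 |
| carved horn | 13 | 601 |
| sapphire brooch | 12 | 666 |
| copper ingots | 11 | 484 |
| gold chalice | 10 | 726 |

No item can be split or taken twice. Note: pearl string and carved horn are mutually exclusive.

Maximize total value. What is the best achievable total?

3012

Taking the top-ratio items first gives ruby pendant + crystal orb + jade mask + silver idol + sapphire brooch + gold chalice for 2771 (43 lb).
The 3 lb tied up in ruby pendant is better spent on copper ingots — total rises to 3012 (51 lb).
No other feasible combination exceeds 3012.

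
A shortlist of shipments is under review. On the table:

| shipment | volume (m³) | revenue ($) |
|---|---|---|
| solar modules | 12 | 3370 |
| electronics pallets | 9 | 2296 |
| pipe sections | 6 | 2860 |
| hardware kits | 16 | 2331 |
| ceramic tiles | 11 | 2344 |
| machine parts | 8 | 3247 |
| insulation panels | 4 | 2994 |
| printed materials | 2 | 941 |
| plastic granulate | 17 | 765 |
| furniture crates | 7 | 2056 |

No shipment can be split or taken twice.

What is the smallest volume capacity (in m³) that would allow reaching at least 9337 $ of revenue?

Minimise m³ subject to total revenue ≥ 9337.
pipe sections + machine parts + insulation panels + printed materials: 10042 revenue at 20 m³.
Any bundle with less than 20 m³ falls short of 9337.

20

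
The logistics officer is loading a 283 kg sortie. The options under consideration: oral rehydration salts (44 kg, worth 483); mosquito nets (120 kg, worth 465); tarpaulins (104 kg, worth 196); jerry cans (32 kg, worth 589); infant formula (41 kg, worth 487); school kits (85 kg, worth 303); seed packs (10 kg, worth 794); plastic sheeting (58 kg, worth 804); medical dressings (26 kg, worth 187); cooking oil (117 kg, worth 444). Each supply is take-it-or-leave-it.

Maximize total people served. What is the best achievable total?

Taking the top-ratio supplies first gives oral rehydration salts + jerry cans + infant formula + seed packs + plastic sheeting + medical dressings for 3344 (211 kg).
The 26 kg tied up in medical dressings is better spent on school kits — total rises to 3460 (270 kg).
Runner-up oral rehydration salts + jerry cans + infant formula + seed packs + plastic sheeting + medical dressings tops out at 3344.

3460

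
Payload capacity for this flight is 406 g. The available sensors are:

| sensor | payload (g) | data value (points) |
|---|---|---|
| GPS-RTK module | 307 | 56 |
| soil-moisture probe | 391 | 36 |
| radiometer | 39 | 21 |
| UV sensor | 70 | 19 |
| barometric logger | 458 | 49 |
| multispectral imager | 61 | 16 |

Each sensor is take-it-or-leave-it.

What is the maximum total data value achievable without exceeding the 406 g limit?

77

Density check — radiometer 0.54, UV sensor 0.27, multispectral imager 0.26, GPS-RTK module 0.18 are the best per g.
The ratio heuristic lands on radiometer + UV sensor + multispectral imager (56) but leaves 236 g idle.
The 131 g tied up in UV sensor and multispectral imager is better spent on GPS-RTK module — total rises to 77 (346 g).
The closest alternative, GPS-RTK module + UV sensor, reaches only 75.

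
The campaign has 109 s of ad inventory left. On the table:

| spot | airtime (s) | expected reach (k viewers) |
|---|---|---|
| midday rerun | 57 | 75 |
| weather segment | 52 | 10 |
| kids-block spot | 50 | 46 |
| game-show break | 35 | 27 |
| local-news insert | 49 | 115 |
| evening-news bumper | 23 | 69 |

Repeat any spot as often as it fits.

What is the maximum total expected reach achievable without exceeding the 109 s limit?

276

By expected reach per s: evening-news bumper 3.00, local-news insert 2.35, midday rerun 1.32 lead.
4×evening-news bumper uses 92 of the 109 s and totals 276.
No other feasible combination exceeds 276.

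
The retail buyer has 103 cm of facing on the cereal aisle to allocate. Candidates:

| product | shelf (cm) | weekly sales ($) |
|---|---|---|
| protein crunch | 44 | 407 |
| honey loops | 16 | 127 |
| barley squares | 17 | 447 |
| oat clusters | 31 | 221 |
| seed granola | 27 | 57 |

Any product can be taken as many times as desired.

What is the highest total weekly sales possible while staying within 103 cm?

2682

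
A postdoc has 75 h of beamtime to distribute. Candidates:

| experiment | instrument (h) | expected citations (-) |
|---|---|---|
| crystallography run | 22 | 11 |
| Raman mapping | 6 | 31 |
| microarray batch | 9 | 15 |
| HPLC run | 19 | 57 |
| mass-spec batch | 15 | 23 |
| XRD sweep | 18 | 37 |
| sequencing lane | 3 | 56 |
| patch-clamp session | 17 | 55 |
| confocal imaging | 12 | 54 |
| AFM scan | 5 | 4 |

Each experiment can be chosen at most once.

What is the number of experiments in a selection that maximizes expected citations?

Best achievable expected citations is 290.
One optimal bundle: Raman mapping + HPLC run + XRD sweep + sequencing lane + patch-clamp session + confocal imaging (75 h).
Any selection reaching 290 contains exactly 6 experiments.

6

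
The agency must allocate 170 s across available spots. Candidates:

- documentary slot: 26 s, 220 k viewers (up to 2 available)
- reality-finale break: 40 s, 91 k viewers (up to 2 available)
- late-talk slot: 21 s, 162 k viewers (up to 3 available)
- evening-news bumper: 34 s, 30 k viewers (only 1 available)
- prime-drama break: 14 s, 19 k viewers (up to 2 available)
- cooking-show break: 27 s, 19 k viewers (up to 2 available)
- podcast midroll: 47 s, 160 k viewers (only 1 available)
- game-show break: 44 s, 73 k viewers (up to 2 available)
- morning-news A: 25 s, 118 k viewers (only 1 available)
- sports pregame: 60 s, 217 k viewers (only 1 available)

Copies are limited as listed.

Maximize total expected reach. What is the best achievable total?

Taking the top-ratio spots first gives 2×documentary slot + 3×late-talk slot + 2×prime-drama break + morning-news A for 1082 (168 s).
Dropping 2×prime-drama break and morning-news A frees 53 s; slotting in podcast midroll (47 s) lifts the total to 1086 at 162 s.

1086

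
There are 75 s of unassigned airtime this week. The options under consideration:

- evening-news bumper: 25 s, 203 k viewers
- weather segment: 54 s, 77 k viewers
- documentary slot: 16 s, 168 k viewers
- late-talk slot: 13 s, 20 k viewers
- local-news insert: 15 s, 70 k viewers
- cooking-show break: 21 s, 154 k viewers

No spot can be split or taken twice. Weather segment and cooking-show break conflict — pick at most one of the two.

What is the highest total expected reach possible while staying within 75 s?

Taking evening-news bumper + documentary slot + late-talk slot + cooking-show break: 75 s used, 545 in expected reach.
The closest alternative, evening-news bumper + documentary slot + cooking-show break, reaches only 525.

545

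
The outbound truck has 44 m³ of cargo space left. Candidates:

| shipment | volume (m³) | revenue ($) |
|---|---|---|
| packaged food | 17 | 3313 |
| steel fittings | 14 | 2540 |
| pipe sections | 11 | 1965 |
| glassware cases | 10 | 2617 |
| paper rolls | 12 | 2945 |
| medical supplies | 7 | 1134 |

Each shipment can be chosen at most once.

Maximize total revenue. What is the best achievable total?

9236

Taking the top-ratio shipments first gives packaged food + glassware cases + paper rolls for 8875 (39 m³).
Replace packaged food with steel fittings + medical supplies: the trade gains 361 net, giving 9236 at 43 m³.
Next best is packaged food + glassware cases + paper rolls at 8875 (39 m³) — short by 361.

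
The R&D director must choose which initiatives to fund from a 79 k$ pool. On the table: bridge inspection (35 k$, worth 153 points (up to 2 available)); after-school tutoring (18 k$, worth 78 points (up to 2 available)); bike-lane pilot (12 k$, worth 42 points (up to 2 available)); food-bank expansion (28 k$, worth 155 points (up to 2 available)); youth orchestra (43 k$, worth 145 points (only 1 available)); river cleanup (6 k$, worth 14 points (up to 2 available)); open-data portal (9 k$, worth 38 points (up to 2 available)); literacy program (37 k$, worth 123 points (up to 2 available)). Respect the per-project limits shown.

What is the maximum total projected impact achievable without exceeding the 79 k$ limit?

390

The ratio heuristic lands on after-school tutoring + 2×food-bank expansion (388) but leaves 5 k$ idle.
Replace after-school tutoring with bike-lane pilot + open-data portal: the trade gains 2 net, giving 390 at 77 k$.
The spare 2 k$ is too small for any remaining project, and no exchange beats 390.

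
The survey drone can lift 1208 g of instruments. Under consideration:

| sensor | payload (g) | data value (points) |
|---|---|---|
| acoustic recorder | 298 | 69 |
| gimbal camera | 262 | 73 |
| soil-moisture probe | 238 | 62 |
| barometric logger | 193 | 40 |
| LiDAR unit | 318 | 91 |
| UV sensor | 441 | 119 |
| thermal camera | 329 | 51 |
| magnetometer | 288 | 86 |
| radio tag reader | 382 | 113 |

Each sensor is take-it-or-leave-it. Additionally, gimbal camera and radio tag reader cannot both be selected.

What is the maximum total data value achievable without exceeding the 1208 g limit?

330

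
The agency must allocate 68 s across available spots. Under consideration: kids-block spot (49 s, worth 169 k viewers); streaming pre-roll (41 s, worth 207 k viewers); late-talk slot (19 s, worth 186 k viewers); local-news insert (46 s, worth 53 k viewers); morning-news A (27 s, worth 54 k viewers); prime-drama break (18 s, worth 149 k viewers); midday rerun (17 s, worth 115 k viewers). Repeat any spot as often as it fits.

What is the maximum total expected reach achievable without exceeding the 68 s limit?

558

By expected reach per s: late-talk slot 9.79, prime-drama break 8.28, midday rerun 6.76 lead.
3×late-talk slot uses 57 of the 68 s and totals 558.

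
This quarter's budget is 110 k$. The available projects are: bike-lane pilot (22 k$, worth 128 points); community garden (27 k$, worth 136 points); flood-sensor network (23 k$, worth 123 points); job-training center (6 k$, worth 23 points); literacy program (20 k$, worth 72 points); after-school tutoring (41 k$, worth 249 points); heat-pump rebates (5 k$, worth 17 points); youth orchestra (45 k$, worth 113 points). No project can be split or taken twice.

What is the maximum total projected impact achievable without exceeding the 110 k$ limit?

585

Ranking by ratio (projected impact/k$): after-school tutoring 6.07, bike-lane pilot 5.82, flood-sensor network 5.35, community garden 5.04.
Greedy by ratio would take bike-lane pilot + flood-sensor network + job-training center + after-school tutoring + heat-pump rebates: 97 k$ used, total 540.
Using the slack differently, bike-lane pilot + community garden + literacy program + after-school tutoring comes to 585 at 110 k$.
The closest alternative, bike-lane pilot + flood-sensor network + literacy program + after-school tutoring, reaches only 572.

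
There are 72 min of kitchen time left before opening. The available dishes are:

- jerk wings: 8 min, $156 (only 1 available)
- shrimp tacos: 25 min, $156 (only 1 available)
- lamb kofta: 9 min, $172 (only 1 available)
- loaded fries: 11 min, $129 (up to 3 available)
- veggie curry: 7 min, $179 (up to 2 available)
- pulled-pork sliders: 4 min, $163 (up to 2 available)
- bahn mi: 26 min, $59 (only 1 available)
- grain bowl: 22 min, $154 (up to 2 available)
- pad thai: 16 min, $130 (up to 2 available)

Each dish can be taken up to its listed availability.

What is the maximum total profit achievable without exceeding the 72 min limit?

1399

Best packing: jerk wings + lamb kofta + 3×loaded fries + 2×veggie curry + 2×pulled-pork sliders — 72 min, 1399 total.
Every other selection either busts 72 min or exceeds an availability limit or fails to beat 1399.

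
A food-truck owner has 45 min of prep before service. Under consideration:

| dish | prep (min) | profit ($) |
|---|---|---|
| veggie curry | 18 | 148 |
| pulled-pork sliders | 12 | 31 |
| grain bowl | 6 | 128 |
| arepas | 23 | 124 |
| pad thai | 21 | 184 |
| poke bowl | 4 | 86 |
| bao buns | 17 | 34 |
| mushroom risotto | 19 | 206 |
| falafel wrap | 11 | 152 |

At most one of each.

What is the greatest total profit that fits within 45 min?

572

Taking grain bowl + poke bowl + mushroom risotto + falafel wrap: 40 min used, 572 in profit.
The closest alternative, grain bowl + pad thai + poke bowl + falafel wrap, reaches only 550.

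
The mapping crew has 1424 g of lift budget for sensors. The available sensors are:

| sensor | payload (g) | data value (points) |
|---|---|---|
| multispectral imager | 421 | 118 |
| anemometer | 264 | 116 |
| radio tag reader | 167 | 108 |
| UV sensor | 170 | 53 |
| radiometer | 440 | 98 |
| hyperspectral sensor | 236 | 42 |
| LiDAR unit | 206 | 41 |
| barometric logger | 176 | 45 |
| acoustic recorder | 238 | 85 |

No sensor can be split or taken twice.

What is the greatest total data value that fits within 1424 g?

481

Density check — radio tag reader 0.65, anemometer 0.44, acoustic recorder 0.36, UV sensor 0.31 are the best per g.
Filling by ratio: multispectral imager + anemometer + radio tag reader + UV sensor + acoustic recorder for 480, with 164 g left unused.
The 238 g tied up in acoustic recorder is better spent on LiDAR unit + barometric logger — total rises to 481 (1404 g).
Next best is multispectral imager + anemometer + radio tag reader + UV sensor + acoustic recorder at 480 (1260 g) — short by 1.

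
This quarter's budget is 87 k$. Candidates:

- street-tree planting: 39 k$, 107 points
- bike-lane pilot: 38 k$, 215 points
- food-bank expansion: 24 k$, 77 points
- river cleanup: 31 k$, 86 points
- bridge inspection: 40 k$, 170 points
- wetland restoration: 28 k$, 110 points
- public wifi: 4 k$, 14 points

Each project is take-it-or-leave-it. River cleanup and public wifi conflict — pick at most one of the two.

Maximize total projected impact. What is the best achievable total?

399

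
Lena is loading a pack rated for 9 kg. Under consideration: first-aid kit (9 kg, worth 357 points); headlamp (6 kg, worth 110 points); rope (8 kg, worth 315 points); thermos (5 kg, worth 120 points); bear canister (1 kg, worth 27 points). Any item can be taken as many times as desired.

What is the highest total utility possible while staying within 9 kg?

First-aid kit uses 9 of the 9 kg and totals 357.

357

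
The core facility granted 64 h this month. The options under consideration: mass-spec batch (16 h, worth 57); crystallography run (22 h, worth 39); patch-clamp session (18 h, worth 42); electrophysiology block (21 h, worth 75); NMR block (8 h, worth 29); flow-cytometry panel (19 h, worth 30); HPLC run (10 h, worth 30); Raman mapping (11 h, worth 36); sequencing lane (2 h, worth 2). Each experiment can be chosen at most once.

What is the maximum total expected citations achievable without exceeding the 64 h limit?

203

Ranking by ratio (expected citations/h): NMR block 3.62, electrophysiology block 3.57, mass-spec batch 3.56.
Greedy by ratio would take mass-spec batch + electrophysiology block + NMR block + Raman mapping + sequencing lane: 58 h used, total 199.
The 13 h tied up in Raman mapping and sequencing lane is better spent on patch-clamp session — total rises to 203 (63 h).
The closest alternative, mass-spec batch + electrophysiology block + HPLC run + Raman mapping + sequencing lane, reaches only 200.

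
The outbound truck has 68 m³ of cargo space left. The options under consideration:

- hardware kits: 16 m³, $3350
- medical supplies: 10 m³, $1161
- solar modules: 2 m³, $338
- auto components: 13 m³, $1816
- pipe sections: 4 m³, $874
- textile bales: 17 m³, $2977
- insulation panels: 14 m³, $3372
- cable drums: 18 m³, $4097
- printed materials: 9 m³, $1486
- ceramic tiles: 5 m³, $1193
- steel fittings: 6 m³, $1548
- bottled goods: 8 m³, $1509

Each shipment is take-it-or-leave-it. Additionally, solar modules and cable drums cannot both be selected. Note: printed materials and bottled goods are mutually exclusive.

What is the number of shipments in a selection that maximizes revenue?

The maximum revenue within 68 m³ is 15069.
For example hardware kits + insulation panels + cable drums + ceramic tiles + steel fittings + bottled goods achieves it, using 67 m³.
All optima have 6 shipments.

6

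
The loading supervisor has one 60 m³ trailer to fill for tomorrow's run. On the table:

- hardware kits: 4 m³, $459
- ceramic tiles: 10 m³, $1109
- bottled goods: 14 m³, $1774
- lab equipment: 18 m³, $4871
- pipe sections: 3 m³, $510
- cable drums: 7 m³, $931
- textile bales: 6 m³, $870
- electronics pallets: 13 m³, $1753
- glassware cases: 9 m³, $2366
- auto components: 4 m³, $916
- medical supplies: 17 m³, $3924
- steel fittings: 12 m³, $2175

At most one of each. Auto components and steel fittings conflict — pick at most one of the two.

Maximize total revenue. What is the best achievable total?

Density check — lab equipment 270.61, glassware cases 262.89, medical supplies 230.82 are the best per m³.
Lab equipment + pipe sections + glassware cases + medical supplies + steel fittings uses 59 of the 60 m³ and totals 13846.
That's the maximum — no feasible swap from here does better than 13846.

13846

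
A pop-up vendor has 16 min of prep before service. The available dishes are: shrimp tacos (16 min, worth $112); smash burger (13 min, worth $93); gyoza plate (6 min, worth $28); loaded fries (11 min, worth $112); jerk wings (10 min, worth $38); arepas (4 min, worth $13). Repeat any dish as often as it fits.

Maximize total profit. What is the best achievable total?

125

Density check — loaded fries 10.18, smash burger 7.15, shrimp tacos 7.00, gyoza plate 4.67 are the best per min.
Best packing: loaded fries + arepas — 15 min, 125 total.
That's the maximum — no swap from here does better than 125.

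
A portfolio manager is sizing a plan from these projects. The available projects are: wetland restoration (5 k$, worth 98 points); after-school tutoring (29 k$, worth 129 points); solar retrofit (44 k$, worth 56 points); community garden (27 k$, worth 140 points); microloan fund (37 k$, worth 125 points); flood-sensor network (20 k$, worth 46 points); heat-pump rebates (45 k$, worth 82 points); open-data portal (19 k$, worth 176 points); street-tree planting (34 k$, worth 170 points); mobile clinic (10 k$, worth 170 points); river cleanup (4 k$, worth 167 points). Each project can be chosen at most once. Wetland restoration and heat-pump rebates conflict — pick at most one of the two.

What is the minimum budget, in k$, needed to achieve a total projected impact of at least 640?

58

Minimise k$ subject to total projected impact ≥ 640.
wetland restoration + flood-sensor network + open-data portal + mobile clinic + river cleanup reaches 657 using 58 k$.
Any bundle with less than 58 k$ falls short of 640.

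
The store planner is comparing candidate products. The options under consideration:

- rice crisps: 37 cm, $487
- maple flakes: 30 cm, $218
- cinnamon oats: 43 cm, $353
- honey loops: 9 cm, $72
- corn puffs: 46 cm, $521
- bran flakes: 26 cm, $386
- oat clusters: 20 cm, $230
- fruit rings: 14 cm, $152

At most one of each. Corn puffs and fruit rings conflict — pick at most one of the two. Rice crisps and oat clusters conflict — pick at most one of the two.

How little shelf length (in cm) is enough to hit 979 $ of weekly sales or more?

77

Minimise cm subject to total weekly sales ≥ 979.
Taking rice crisps + bran flakes + fruit rings gives 1025 (≥ 979) for 77 cm.
Below 77 cm the best achievable stays under 979.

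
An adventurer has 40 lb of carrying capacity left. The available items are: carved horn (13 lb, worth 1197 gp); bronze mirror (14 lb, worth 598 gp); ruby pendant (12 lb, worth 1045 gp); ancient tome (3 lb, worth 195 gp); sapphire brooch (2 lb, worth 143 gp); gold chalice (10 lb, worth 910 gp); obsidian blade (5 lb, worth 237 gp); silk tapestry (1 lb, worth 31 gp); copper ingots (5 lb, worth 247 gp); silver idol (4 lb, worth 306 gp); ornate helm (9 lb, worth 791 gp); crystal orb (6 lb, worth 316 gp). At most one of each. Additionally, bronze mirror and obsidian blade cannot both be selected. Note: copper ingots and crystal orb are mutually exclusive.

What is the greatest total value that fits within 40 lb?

3490

By value per lb: carved horn 92.08, gold chalice 91.00, ornate helm 87.89, ruby pendant 87.08 lead.
Greedy by ratio would take carved horn + sapphire brooch + gold chalice + silk tapestry + silver idol + ornate helm: 39 lb used, total 3378.
Using the slack differently, carved horn + ruby pendant + ancient tome + sapphire brooch + gold chalice comes to 3490 at 40 lb.
Nothing else feasible within 40 lb beats 3490.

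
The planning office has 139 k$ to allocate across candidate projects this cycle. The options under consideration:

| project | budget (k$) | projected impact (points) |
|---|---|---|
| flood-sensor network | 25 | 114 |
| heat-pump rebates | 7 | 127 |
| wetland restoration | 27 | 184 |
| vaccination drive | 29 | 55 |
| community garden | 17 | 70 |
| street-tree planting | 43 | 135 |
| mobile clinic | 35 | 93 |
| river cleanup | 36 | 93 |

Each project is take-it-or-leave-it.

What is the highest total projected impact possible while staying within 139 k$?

653

Taking the top-ratio projects first gives flood-sensor network + heat-pump rebates + wetland restoration + community garden + street-tree planting for 630 (119 k$).
Dropping community garden frees 17 k$; slotting in mobile clinic (35 k$) lifts the total to 653 at 137 k$.
Flood-sensor network + heat-pump rebates + wetland restoration + street-tree planting + river cleanup (138 k$) also reaches 653 — a tie, but nothing goes higher.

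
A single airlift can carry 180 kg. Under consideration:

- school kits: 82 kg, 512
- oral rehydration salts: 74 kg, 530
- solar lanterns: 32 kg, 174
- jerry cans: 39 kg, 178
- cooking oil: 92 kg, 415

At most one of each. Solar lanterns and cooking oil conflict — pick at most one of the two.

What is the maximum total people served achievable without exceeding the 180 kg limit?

School kits + oral rehydration salts uses 156 of the 180 kg and totals 1042.

1042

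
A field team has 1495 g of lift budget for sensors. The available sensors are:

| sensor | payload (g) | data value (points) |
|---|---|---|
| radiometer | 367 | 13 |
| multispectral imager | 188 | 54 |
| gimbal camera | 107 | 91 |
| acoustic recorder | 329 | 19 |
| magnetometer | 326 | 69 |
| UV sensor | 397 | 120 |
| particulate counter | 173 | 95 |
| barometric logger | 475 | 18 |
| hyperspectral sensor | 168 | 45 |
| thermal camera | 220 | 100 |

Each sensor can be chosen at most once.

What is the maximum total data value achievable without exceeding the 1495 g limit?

Density check — gimbal camera 0.85, particulate counter 0.55, thermal camera 0.45 are the best per g.
Greedy by ratio would take multispectral imager + gimbal camera + UV sensor + particulate counter + hyperspectral sensor + thermal camera: 1253 g used, total 505.
The 168 g tied up in hyperspectral sensor is better spent on magnetometer — total rises to 529 (1411 g).

529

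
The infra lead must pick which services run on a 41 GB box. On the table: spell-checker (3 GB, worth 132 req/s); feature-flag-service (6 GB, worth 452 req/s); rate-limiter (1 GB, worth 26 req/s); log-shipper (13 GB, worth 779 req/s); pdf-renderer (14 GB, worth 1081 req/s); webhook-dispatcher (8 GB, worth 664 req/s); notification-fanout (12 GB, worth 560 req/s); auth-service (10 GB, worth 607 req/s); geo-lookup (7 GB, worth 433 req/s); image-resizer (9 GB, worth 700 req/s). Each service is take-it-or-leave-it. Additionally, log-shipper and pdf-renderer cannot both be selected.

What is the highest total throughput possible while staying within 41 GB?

Density check — webhook-dispatcher 83.00, image-resizer 77.78, pdf-renderer 77.21, feature-flag-service 75.33 are the best per GB.
Spell-checker + feature-flag-service + rate-limiter + pdf-renderer + webhook-dispatcher + image-resizer uses 41 of the 41 GB and totals 3055.
Runner-up pdf-renderer + webhook-dispatcher + auth-service + image-resizer tops out at 3052.

3055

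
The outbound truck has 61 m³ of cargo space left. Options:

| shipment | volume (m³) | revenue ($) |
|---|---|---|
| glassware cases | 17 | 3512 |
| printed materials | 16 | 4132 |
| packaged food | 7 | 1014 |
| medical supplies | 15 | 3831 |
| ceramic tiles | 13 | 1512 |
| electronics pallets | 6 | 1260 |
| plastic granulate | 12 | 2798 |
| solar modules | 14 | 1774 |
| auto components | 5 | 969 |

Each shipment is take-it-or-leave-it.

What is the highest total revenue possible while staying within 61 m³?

14273

Ranking by ratio (revenue/m³): printed materials 258.25, medical supplies 255.40, plastic granulate 233.17, electronics pallets 210.00.
Taking the top-ratio shipments first gives printed materials + packaged food + medical supplies + electronics pallets + plastic granulate + auto components for 14004 (61 m³).
The 18 m³ tied up in packaged food and electronics pallets and auto components is better spent on glassware cases — total rises to 14273 (60 m³).
No other feasible combination exceeds 14273.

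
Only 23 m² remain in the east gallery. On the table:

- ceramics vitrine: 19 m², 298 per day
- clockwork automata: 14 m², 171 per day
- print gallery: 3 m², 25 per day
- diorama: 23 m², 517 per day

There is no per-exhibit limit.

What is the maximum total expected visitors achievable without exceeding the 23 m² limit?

517

Density check — diorama 22.48, ceramics vitrine 15.68, clockwork automata 12.21 are the best per m².
Taking diorama: 23 m² used, 517 in expected visitors.
No other feasible combination exceeds 517.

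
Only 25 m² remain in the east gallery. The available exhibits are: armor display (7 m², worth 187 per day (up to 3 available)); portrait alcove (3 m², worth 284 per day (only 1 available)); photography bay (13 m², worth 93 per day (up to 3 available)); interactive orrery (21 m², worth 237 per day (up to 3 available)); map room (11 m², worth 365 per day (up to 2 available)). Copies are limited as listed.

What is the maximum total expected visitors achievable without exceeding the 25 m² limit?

1014

Best packing: portrait alcove + 2×map room — 25 m², 1014 total.
That's the maximum — no swap from here does better than 1014.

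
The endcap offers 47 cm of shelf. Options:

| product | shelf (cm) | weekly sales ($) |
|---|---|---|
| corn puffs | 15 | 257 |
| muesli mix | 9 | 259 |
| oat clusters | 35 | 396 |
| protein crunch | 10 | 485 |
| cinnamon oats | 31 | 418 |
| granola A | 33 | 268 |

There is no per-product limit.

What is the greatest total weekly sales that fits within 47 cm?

Best packing: 4×protein crunch — 40 cm, 1940 total.

1940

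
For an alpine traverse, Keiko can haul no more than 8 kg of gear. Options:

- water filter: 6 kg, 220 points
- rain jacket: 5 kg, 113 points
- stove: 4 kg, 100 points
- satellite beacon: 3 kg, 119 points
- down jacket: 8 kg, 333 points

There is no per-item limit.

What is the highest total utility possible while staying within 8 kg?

Taking down jacket: 8 kg used, 333 in utility.
No other feasible combination exceeds 333.

333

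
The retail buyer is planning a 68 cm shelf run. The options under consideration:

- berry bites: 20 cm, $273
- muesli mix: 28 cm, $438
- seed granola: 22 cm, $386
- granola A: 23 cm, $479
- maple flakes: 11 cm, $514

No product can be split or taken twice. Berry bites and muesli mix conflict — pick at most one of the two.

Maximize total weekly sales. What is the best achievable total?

1431

A density-first pass picks seed granola + granola A + maple flakes — 1379 at 56 cm.
The 22 cm tied up in seed granola is better spent on muesli mix — total rises to 1431 (62 cm).
That's the maximum — no feasible swap from here does better than 1431.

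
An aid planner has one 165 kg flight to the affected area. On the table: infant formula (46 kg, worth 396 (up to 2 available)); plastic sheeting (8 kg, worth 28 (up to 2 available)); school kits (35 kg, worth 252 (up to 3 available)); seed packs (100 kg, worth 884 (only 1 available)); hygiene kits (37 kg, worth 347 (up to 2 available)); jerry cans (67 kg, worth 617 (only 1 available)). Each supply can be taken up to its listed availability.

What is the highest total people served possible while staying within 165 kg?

1409

Density check — hygiene kits 9.38, jerry cans 9.21, seed packs 8.84, infant formula 8.61 are the best per kg.
A density-first pass picks 2×plastic sheeting + 2×hygiene kits + jerry cans — 1367 at 157 kg.
The 90 kg tied up in 2×plastic sheeting and 2×hygiene kits is better spent on 2×infant formula — total rises to 1409 (159 kg).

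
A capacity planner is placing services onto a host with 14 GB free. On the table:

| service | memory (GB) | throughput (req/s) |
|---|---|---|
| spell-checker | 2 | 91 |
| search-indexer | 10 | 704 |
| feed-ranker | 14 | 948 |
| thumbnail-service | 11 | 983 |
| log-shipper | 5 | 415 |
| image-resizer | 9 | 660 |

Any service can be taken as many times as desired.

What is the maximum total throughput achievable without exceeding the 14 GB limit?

1075

Density check — thumbnail-service 89.36, log-shipper 83.00, image-resizer 73.33 are the best per GB.
The ratio heuristic lands on spell-checker + thumbnail-service (1074) but leaves 1 GB idle.
Replace spell-checker and thumbnail-service with log-shipper + image-resizer: the trade gains 1 net, giving 1075 at 14 GB.
Every other selection either busts 14 GB or fails to beat 1075.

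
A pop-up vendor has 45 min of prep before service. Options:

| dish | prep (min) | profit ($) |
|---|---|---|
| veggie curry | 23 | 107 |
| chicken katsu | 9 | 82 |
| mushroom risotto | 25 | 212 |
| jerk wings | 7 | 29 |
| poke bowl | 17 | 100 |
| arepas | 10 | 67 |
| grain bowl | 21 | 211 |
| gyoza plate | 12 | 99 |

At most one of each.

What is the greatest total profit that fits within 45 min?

Best packing: chicken katsu + grain bowl + gyoza plate — 42 min, 392 total.

392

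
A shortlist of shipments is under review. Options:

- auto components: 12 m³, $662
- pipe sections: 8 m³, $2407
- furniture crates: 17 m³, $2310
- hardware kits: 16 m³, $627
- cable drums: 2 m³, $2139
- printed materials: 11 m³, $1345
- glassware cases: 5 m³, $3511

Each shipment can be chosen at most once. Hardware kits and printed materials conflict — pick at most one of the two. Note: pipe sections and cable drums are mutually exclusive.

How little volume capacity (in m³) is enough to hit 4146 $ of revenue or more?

Minimise m³ subject to total revenue ≥ 4146.
cable drums + glassware cases: 5650 revenue at 7 m³.
Below 7 m³ the best achievable stays under 4146.

7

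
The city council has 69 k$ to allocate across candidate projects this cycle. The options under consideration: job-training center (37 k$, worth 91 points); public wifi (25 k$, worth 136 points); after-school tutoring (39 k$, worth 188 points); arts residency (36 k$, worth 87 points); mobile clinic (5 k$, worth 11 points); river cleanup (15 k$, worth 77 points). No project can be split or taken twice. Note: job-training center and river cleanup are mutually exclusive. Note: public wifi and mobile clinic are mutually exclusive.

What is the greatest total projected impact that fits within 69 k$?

324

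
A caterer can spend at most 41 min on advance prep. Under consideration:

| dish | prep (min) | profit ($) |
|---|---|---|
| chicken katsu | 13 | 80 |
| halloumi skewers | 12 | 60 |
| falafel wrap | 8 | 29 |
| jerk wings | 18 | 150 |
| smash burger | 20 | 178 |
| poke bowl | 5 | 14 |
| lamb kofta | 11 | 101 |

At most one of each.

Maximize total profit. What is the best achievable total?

328

Ranking by ratio (profit/min): lamb kofta 9.18, smash burger 8.90, jerk wings 8.33.
The ratio heuristic lands on falafel wrap + smash burger + lamb kofta (308) but leaves 2 min idle.
Dropping falafel wrap and lamb kofta frees 19 min; slotting in jerk wings (18 min) lifts the total to 328 at 38 min.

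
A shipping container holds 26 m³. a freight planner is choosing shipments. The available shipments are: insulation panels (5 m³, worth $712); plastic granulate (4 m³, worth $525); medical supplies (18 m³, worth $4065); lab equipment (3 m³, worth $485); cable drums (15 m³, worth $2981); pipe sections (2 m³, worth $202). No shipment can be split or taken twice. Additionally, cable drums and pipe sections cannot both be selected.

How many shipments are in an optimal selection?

3

Best achievable revenue is 5262.
One optimal bundle: insulation panels + medical supplies + lab equipment (26 m³).
All optima have 3 shipments.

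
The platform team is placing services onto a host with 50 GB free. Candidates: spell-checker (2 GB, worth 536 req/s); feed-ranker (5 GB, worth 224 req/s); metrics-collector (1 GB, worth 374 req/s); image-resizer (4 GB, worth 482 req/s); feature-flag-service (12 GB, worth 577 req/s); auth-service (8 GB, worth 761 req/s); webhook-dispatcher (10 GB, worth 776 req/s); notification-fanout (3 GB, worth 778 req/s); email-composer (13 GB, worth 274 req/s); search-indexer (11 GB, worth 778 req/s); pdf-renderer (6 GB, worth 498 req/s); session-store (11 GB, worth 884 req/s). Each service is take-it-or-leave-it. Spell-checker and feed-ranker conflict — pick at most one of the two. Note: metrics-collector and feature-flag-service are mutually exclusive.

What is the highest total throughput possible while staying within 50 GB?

5369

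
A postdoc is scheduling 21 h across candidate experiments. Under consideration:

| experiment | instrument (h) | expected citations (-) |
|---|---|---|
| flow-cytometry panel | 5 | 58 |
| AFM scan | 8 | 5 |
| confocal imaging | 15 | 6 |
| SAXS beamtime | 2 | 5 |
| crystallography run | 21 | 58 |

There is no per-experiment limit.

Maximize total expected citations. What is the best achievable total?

4×flow-cytometry panel uses 20 of the 21 h and totals 232.
Nothing else within 21 h beats 232.

232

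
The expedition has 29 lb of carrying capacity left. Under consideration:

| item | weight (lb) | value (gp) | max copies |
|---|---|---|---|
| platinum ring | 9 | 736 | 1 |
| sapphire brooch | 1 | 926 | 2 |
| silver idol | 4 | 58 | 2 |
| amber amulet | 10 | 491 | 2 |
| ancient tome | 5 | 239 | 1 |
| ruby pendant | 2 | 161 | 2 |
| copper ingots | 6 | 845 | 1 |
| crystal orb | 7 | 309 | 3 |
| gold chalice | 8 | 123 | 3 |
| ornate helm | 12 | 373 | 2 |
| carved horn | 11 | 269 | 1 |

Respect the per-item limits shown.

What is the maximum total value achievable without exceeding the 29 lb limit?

Filling by ratio: platinum ring + 2×sapphire brooch + ancient tome + 2×ruby pendant + copper ingots for 3994, with 3 lb left unused.
Dropping ancient tome and ruby pendant frees 7 lb; slotting in amber amulet (10 lb) lifts the total to 4085 at 29 lb.
Nothing else within 29 lb beats 4085.

4085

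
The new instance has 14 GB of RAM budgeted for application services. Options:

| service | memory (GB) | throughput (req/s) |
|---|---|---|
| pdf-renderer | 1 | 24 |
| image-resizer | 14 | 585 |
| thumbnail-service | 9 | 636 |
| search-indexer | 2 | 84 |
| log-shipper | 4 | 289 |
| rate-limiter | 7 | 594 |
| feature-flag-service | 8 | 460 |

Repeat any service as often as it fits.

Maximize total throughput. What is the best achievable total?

1188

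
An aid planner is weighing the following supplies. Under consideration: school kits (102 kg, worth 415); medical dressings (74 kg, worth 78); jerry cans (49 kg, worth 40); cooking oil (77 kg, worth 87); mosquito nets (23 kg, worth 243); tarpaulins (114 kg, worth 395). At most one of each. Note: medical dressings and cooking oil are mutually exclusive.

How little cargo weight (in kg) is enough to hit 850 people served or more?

Minimise kg subject to total people served ≥ 850.
Taking school kits + mosquito nets + tarpaulins gives 1053 (≥ 850) for 239 kg.
Any bundle with less than 239 kg falls short of 850.

239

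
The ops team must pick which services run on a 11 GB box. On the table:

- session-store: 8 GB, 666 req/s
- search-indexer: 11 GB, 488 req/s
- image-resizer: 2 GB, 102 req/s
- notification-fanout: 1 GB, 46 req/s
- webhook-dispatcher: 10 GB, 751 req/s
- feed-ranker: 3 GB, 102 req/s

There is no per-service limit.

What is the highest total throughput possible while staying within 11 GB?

Ranking by ratio (throughput/GB): session-store 83.25, webhook-dispatcher 75.10, image-resizer 51.00.
Taking session-store + image-resizer + notification-fanout: 11 GB used, 814 in throughput.
Nothing else within 11 GB beats 814.

814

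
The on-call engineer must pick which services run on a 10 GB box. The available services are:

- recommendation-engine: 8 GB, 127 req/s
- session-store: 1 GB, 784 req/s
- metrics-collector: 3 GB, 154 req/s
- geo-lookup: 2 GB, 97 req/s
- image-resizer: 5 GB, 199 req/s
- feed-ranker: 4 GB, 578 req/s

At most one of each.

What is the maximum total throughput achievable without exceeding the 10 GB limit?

1613

Ranking by ratio (throughput/GB): session-store 784.00, feed-ranker 144.50, metrics-collector 51.33.
Session-store + metrics-collector + geo-lookup + feed-ranker uses 10 of the 10 GB and totals 1613.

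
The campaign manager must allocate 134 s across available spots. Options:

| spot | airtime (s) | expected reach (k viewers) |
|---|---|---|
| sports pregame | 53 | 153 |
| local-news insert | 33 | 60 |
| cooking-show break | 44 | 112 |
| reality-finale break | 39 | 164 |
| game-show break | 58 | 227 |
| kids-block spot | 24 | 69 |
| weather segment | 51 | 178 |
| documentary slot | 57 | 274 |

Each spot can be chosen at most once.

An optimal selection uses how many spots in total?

Optimal total is 521.
One optimal bundle: kids-block spot + weather segment + documentary slot (132 s).
All optima have 3 spots.

3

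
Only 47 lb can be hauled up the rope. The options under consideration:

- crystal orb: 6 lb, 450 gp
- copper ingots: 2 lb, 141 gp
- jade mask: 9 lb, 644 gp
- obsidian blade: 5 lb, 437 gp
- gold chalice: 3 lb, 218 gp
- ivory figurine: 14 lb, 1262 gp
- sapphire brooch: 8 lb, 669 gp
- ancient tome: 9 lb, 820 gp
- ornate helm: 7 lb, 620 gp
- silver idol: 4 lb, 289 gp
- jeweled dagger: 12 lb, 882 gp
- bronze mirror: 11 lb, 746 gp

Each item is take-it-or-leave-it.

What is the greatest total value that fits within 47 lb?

4097

The ratio heuristic lands on obsidian blade + gold chalice + ivory figurine + sapphire brooch + ancient tome + ornate helm (4026) but leaves 1 lb idle.
Dropping gold chalice frees 3 lb; slotting in silver idol (4 lb) lifts the total to 4097 at 47 lb.
An exhaustive check of the 4096 subsets confirms 4097.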